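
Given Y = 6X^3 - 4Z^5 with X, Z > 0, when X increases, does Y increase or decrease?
Y increases

Taking the partial derivative:
∂Y/∂X = 18X^2

∂Y/∂X = 18X^2 > 0 (assuming positive values)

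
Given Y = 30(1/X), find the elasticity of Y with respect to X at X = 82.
Elasticity = -1

Elasticity = (dY/dX) · (X/Y)

dY/dX = -30/X²
At X = 82: dY/dX = -15/3362, Y = 15/41

Elasticity = (-15/3362) · (82 / (15/41)) = -1

Interpretation: for a small percentage change in X, the percentage change in Y is approximately -1.00 times as large.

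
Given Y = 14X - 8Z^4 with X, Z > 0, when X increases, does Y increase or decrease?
Y increases

Taking the partial derivative:
∂Y/∂X = 14

∂Y/∂X = 14 > 0 (assuming positive values)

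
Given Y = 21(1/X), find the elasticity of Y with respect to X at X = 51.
Elasticity = -1

Elasticity = (dY/dX) · (X/Y)

dY/dX = -21/X²
At X = 51: dY/dX = -7/867, Y = 7/17

Elasticity = (-7/867) · (51 / (7/17)) = -1

Interpretation: for a small percentage change in X, the percentage change in Y is approximately -1.00 times as large.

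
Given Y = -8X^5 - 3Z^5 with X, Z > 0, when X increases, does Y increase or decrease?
Y decreases

Taking the partial derivative:
∂Y/∂X = -40X^4

∂Y/∂X = -40X^4 < 0 (assuming positive values)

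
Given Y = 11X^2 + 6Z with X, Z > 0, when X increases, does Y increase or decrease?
Y increases

Taking the partial derivative:
∂Y/∂X = 22X

∂Y/∂X = 22X > 0 (assuming positive values)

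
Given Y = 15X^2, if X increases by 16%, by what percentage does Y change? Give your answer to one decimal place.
34.6%

For Y = 15X^2:
If X → X(1 + 0.16)
Then Y → Y · (1 + 0.16)^2
     = Y · 1.3456

Percentage change = ((1 + 0.16)^2 − 1) × 100% ≈ 34.6%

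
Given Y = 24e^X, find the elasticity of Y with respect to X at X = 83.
Elasticity = 83

Elasticity = (dY/dX) · (X/Y)

dY/dX = 24·e^X
At X = 83: dY/dX = 24·e^83, Y = 24·e^83

Elasticity = (24·e^83) · (83 / (24·e^83)) = 83

Interpretation: for a small percentage change in X, the percentage change in Y is approximately 83.00 times as large.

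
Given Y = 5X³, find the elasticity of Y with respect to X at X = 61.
Elasticity = 3

Elasticity = (dY/dX) · (X/Y)

dY/dX = 15·X²
At X = 61: dY/dX = 55815, Y = 1134905

Elasticity = 55815 · (61 / 1134905) = 3

Interpretation: for a small percentage change in X, the percentage change in Y is approximately 3.00 times as large.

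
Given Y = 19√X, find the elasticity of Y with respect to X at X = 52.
Elasticity = 1/2

Elasticity = (dY/dX) · (X/Y)

dY/dX = 19/(2·√X)
At X = 52: dY/dX = 19·√13/52, Y = 38·√13

Elasticity = (19·√13/52) · (52 / (38·√13)) = 1/2

Interpretation: for a small percentage change in X, the percentage change in Y is approximately 0.50 times as large.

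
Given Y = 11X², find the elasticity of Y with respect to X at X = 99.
Elasticity = 2

Elasticity = (dY/dX) · (X/Y)

dY/dX = 22·X
At X = 99: dY/dX = 2178, Y = 107811

Elasticity = 2178 · (99 / 107811) = 2

Interpretation: for a small percentage change in X, the percentage change in Y is approximately 2.00 times as large.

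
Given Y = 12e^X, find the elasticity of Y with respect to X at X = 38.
Elasticity = 38

Elasticity = (dY/dX) · (X/Y)

dY/dX = 12·e^X
At X = 38: dY/dX = 12·e^38, Y = 12·e^38

Elasticity = (12·e^38) · (38 / (12·e^38)) = 38

Interpretation: for a small percentage change in X, the percentage change in Y is approximately 38.00 times as large.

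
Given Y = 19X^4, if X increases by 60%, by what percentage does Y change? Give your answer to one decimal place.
555.4%

For Y = 19X^4:
If X → X(1 + 0.6)
Then Y → Y · (1 + 0.6)^4
     = Y · 6.5536

Percentage change = ((1 + 0.6)^4 − 1) × 100% ≈ 555.4%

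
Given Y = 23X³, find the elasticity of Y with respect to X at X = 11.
Elasticity = 3

Elasticity = (dY/dX) · (X/Y)

dY/dX = 69·X²
At X = 11: dY/dX = 8349, Y = 30613

Elasticity = 8349 · (11 / 30613) = 3

Interpretation: for a small percentage change in X, the percentage change in Y is approximately 3.00 times as large.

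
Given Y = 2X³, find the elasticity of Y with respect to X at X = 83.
Elasticity = 3

Elasticity = (dY/dX) · (X/Y)

dY/dX = 6·X²
At X = 83: dY/dX = 41334, Y = 1143574

Elasticity = 41334 · (83 / 1143574) = 3

Interpretation: for a small percentage change in X, the percentage change in Y is approximately 3.00 times as large.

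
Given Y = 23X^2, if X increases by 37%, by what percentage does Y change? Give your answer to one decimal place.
87.7%

For Y = 23X^2:
If X → X(1 + 0.37)
Then Y → Y · (1 + 0.37)^2
     = Y · 1.8769

Percentage change = ((1 + 0.37)^2 − 1) × 100% ≈ 87.7%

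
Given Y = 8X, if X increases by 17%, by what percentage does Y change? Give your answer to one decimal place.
17.0%

For Y = 8X:
If X → X(1 + 0.17)
Then Y → Y · (1 + 0.17)^1
     = Y · 1.1700

Percentage change = ((1 + 0.17)^1 − 1) × 100% = 17.0%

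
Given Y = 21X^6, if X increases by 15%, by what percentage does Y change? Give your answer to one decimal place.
131.3%

For Y = 21X^6:
If X → X(1 + 0.15)
Then Y → Y · (1 + 0.15)^6
     ≈ Y · 2.3131

Percentage change = ((1 + 0.15)^6 − 1) × 100% ≈ 131.3%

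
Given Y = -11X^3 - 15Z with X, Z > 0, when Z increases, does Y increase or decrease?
Y decreases

Taking the partial derivative:
∂Y/∂Z = -15

∂Y/∂Z = -15 < 0 (assuming positive values)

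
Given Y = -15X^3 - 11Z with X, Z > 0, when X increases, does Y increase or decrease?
Y decreases

Taking the partial derivative:
∂Y/∂X = -45X^2

∂Y/∂X = -45X^2 < 0 (assuming positive values)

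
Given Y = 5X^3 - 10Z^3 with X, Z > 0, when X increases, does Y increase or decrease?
Y increases

Taking the partial derivative:
∂Y/∂X = 15X^2

∂Y/∂X = 15X^2 > 0 (assuming positive values)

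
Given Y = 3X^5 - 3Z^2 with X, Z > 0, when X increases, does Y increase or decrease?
Y increases

Taking the partial derivative:
∂Y/∂X = 15X^4

∂Y/∂X = 15X^4 > 0 (assuming positive values)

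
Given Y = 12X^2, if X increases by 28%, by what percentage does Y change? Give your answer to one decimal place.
63.8%

For Y = 12X^2:
If X → X(1 + 0.28)
Then Y → Y · (1 + 0.28)^2
     = Y · 1.6384

Percentage change = ((1 + 0.28)^2 − 1) × 100% ≈ 63.8%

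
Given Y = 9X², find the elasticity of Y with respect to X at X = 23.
Elasticity = 2

Elasticity = (dY/dX) · (X/Y)

dY/dX = 18·X
At X = 23: dY/dX = 414, Y = 4761

Elasticity = 414 · (23 / 4761) = 2

Interpretation: for a small percentage change in X, the percentage change in Y is approximately 2.00 times as large.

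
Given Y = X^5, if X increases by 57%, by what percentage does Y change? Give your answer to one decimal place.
853.9%

For Y = X^5:
If X → X(1 + 0.57)
Then Y → Y · (1 + 0.57)^5
     ≈ Y · 9.5389

Percentage change = ((1 + 0.57)^5 − 1) × 100% ≈ 853.9%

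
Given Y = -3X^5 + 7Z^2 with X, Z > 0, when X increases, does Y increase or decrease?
Y decreases

Taking the partial derivative:
∂Y/∂X = -15X^4

∂Y/∂X = -15X^4 < 0 (assuming positive values)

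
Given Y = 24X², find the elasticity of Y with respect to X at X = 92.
Elasticity = 2

Elasticity = (dY/dX) · (X/Y)

dY/dX = 48·X
At X = 92: dY/dX = 4416, Y = 203136

Elasticity = 4416 · (92 / 203136) = 2

Interpretation: for a small percentage change in X, the percentage change in Y is approximately 2.00 times as large.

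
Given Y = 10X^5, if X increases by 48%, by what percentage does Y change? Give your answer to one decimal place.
610.1%

For Y = 10X^5:
If X → X(1 + 0.48)
Then Y → Y · (1 + 0.48)^5
     ≈ Y · 7.1008

Percentage change = ((1 + 0.48)^5 − 1) × 100% ≈ 610.1%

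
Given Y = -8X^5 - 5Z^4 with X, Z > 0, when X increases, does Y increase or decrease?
Y decreases

Taking the partial derivative:
∂Y/∂X = -40X^4

∂Y/∂X = -40X^4 < 0 (assuming positive values)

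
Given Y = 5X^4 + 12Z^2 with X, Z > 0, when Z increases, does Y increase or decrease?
Y increases

Taking the partial derivative:
∂Y/∂Z = 24Z

∂Y/∂Z = 24Z > 0 (assuming positive values)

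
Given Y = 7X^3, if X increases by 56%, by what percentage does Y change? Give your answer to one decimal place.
279.6%

For Y = 7X^3:
If X → X(1 + 0.56)
Then Y → Y · (1 + 0.56)^3
     ≈ Y · 3.7964

Percentage change = ((1 + 0.56)^3 − 1) × 100% ≈ 279.6%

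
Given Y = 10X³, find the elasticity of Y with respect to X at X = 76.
Elasticity = 3

Elasticity = (dY/dX) · (X/Y)

dY/dX = 30·X²
At X = 76: dY/dX = 173280, Y = 4389760

Elasticity = 173280 · (76 / 4389760) = 3

Interpretation: for a small percentage change in X, the percentage change in Y is approximately 3.00 times as large.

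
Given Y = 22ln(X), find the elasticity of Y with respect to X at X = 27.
Elasticity = 1/ln(27) ≈ 0.3034

Elasticity = (dY/dX) · (X/Y)

dY/dX = 22/X
At X = 27: dY/dX = 22/27, Y = 22·ln(27)

Elasticity = (22/27) · (27 / (22·ln(27))) = 1/ln(27) ≈ 0.3034

Interpretation: for a small percentage change in X, the percentage change in Y is approximately 0.30 times as large.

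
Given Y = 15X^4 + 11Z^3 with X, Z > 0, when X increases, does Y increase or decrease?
Y increases

Taking the partial derivative:
∂Y/∂X = 60X^3

∂Y/∂X = 60X^3 > 0 (assuming positive values)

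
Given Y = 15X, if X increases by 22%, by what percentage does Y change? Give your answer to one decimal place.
22.0%

For Y = 15X:
If X → X(1 + 0.22)
Then Y → Y · (1 + 0.22)^1
     = Y · 1.2200

Percentage change = ((1 + 0.22)^1 − 1) × 100% = 22.0%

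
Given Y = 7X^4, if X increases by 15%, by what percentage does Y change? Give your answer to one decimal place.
74.9%

For Y = 7X^4:
If X → X(1 + 0.15)
Then Y → Y · (1 + 0.15)^4
     ≈ Y · 1.7490

Percentage change = ((1 + 0.15)^4 − 1) × 100% ≈ 74.9%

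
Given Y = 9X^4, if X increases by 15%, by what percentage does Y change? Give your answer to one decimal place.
74.9%

For Y = 9X^4:
If X → X(1 + 0.15)
Then Y → Y · (1 + 0.15)^4
     ≈ Y · 1.7490

Percentage change = ((1 + 0.15)^4 − 1) × 100% ≈ 74.9%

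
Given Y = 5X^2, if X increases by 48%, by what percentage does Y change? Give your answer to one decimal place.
119.0%

For Y = 5X^2:
If X → X(1 + 0.48)
Then Y → Y · (1 + 0.48)^2
     = Y · 2.1904

Percentage change = ((1 + 0.48)^2 − 1) × 100% ≈ 119.0%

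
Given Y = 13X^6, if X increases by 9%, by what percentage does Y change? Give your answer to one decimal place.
67.7%

For Y = 13X^6:
If X → X(1 + 0.09)
Then Y → Y · (1 + 0.09)^6
     ≈ Y · 1.6771

Percentage change = ((1 + 0.09)^6 − 1) × 100% ≈ 67.7%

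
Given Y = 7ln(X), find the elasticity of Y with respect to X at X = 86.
Elasticity = 1/ln(86) ≈ 0.2245

Elasticity = (dY/dX) · (X/Y)

dY/dX = 7/X
At X = 86: dY/dX = 7/86, Y = 7·ln(86)

Elasticity = (7/86) · (86 / (7·ln(86))) = 1/ln(86) ≈ 0.2245

Interpretation: for a small percentage change in X, the percentage change in Y is approximately 0.22 times as large.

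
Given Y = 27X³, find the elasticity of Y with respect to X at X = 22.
Elasticity = 3

Elasticity = (dY/dX) · (X/Y)

dY/dX = 81·X²
At X = 22: dY/dX = 39204, Y = 287496

Elasticity = 39204 · (22 / 287496) = 3

Interpretation: for a small percentage change in X, the percentage change in Y is approximately 3.00 times as large.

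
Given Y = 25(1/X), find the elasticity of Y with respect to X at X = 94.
Elasticity = -1

Elasticity = (dY/dX) · (X/Y)

dY/dX = -25/X²
At X = 94: dY/dX = -25/8836, Y = 25/94

Elasticity = (-25/8836) · (94 / (25/94)) = -1

Interpretation: for a small percentage change in X, the percentage change in Y is approximately -1.00 times as large.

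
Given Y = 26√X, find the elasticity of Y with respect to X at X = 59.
Elasticity = 1/2

Elasticity = (dY/dX) · (X/Y)

dY/dX = 13/√X
At X = 59: dY/dX = 13·√59/59, Y = 26·√59

Elasticity = (13·√59/59) · (59 / (26·√59)) = 1/2

Interpretation: for a small percentage change in X, the percentage change in Y is approximately 0.50 times as large.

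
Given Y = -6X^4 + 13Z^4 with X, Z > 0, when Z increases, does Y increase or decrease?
Y increases

Taking the partial derivative:
∂Y/∂Z = 52Z^3

∂Y/∂Z = 52Z^3 > 0 (assuming positive values)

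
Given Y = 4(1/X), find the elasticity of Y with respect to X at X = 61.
Elasticity = -1

Elasticity = (dY/dX) · (X/Y)

dY/dX = -4/X²
At X = 61: dY/dX = -4/3721, Y = 4/61

Elasticity = (-4/3721) · (61 / (4/61)) = -1

Interpretation: for a small percentage change in X, the percentage change in Y is approximately -1.00 times as large.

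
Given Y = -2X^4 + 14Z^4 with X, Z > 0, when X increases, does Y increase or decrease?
Y decreases

Taking the partial derivative:
∂Y/∂X = -8X^3

∂Y/∂X = -8X^3 < 0 (assuming positive values)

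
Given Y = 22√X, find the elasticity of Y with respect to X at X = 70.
Elasticity = 1/2

Elasticity = (dY/dX) · (X/Y)

dY/dX = 11/√X
At X = 70: dY/dX = 11·√70/70, Y = 22·√70

Elasticity = (11·√70/70) · (70 / (22·√70)) = 1/2

Interpretation: for a small percentage change in X, the percentage change in Y is approximately 0.50 times as large.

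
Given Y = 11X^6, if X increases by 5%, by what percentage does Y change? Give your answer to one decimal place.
34.0%

For Y = 11X^6:
If X → X(1 + 0.05)
Then Y → Y · (1 + 0.05)^6
     ≈ Y · 1.3401

Percentage change = ((1 + 0.05)^6 − 1) × 100% ≈ 34.0%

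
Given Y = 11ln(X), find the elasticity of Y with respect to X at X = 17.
Elasticity = 1/ln(17) ≈ 0.3530

Elasticity = (dY/dX) · (X/Y)

dY/dX = 11/X
At X = 17: dY/dX = 11/17, Y = 11·ln(17)

Elasticity = (11/17) · (17 / (11·ln(17))) = 1/ln(17) ≈ 0.3530

Interpretation: for a small percentage change in X, the percentage change in Y is approximately 0.35 times as large.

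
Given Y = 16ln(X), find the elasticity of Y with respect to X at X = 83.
Elasticity = 1/ln(83) ≈ 0.2263

Elasticity = (dY/dX) · (X/Y)

dY/dX = 16/X
At X = 83: dY/dX = 16/83, Y = 16·ln(83)

Elasticity = (16/83) · (83 / (16·ln(83))) = 1/ln(83) ≈ 0.2263

Interpretation: for a small percentage change in X, the percentage change in Y is approximately 0.23 times as large.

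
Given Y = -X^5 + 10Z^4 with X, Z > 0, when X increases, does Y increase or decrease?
Y decreases

Taking the partial derivative:
∂Y/∂X = -5X^4

∂Y/∂X = -5X^4 < 0 (assuming positive values)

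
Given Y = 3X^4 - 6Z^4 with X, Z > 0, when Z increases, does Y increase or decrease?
Y decreases

Taking the partial derivative:
∂Y/∂Z = -24Z^3

∂Y/∂Z = -24Z^3 < 0 (assuming positive values)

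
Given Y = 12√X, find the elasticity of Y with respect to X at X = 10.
Elasticity = 1/2

Elasticity = (dY/dX) · (X/Y)

dY/dX = 6/√X
At X = 10: dY/dX = 3·√10/5, Y = 12·√10

Elasticity = (3·√10/5) · (10 / (12·√10)) = 1/2

Interpretation: for a small percentage change in X, the percentage change in Y is approximately 0.50 times as large.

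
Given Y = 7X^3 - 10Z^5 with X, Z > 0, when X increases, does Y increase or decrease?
Y increases

Taking the partial derivative:
∂Y/∂X = 21X^2

∂Y/∂X = 21X^2 > 0 (assuming positive values)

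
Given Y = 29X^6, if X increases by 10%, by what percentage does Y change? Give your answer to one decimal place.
77.2%

For Y = 29X^6:
If X → X(1 + 0.1)
Then Y → Y · (1 + 0.1)^6
     ≈ Y · 1.7716

Percentage change = ((1 + 0.1)^6 − 1) × 100% ≈ 77.2%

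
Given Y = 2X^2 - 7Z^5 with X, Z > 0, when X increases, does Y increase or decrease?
Y increases

Taking the partial derivative:
∂Y/∂X = 4X

∂Y/∂X = 4X > 0 (assuming positive values)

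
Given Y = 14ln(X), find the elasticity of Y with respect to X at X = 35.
Elasticity = 1/ln(35) ≈ 0.2813

Elasticity = (dY/dX) · (X/Y)

dY/dX = 14/X
At X = 35: dY/dX = 2/5, Y = 14·ln(35)

Elasticity = (2/5) · (35 / (14·ln(35))) = 1/ln(35) ≈ 0.2813

Interpretation: for a small percentage change in X, the percentage change in Y is approximately 0.28 times as large.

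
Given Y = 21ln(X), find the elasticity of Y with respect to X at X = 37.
Elasticity = 1/ln(37) ≈ 0.2769

Elasticity = (dY/dX) · (X/Y)

dY/dX = 21/X
At X = 37: dY/dX = 21/37, Y = 21·ln(37)

Elasticity = (21/37) · (37 / (21·ln(37))) = 1/ln(37) ≈ 0.2769

Interpretation: for a small percentage change in X, the percentage change in Y is approximately 0.28 times as large.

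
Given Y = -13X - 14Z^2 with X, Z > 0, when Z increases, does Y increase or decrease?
Y decreases

Taking the partial derivative:
∂Y/∂Z = -28Z

∂Y/∂Z = -28Z < 0 (assuming positive values)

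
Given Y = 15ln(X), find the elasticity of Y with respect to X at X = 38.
Elasticity = 1/ln(38) ≈ 0.2749

Elasticity = (dY/dX) · (X/Y)

dY/dX = 15/X
At X = 38: dY/dX = 15/38, Y = 15·ln(38)

Elasticity = (15/38) · (38 / (15·ln(38))) = 1/ln(38) ≈ 0.2749

Interpretation: for a small percentage change in X, the percentage change in Y is approximately 0.27 times as large.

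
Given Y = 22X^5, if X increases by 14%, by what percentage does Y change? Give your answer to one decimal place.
92.5%

For Y = 22X^5:
If X → X(1 + 0.14)
Then Y → Y · (1 + 0.14)^5
     ≈ Y · 1.9254

Percentage change = ((1 + 0.14)^5 − 1) × 100% ≈ 92.5%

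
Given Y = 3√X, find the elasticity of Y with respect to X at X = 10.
Elasticity = 1/2

Elasticity = (dY/dX) · (X/Y)

dY/dX = 3/(2·√X)
At X = 10: dY/dX = 3·√10/20, Y = 3·√10

Elasticity = (3·√10/20) · (10 / (3·√10)) = 1/2

Interpretation: for a small percentage change in X, the percentage change in Y is approximately 0.50 times as large.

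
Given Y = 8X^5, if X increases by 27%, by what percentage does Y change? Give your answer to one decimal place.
230.4%

For Y = 8X^5:
If X → X(1 + 0.27)
Then Y → Y · (1 + 0.27)^5
     ≈ Y · 3.3038

Percentage change = ((1 + 0.27)^5 − 1) × 100% ≈ 230.4%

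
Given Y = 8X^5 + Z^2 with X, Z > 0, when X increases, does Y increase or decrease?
Y increases

Taking the partial derivative:
∂Y/∂X = 40X^4

∂Y/∂X = 40X^4 > 0 (assuming positive values)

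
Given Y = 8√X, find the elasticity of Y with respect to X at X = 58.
Elasticity = 1/2

Elasticity = (dY/dX) · (X/Y)

dY/dX = 4/√X
At X = 58: dY/dX = 2·√58/29, Y = 8·√58

Elasticity = (2·√58/29) · (58 / (8·√58)) = 1/2

Interpretation: for a small percentage change in X, the percentage change in Y is approximately 0.50 times as large.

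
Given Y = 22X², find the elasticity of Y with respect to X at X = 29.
Elasticity = 2

Elasticity = (dY/dX) · (X/Y)

dY/dX = 44·X
At X = 29: dY/dX = 1276, Y = 18502

Elasticity = 1276 · (29 / 18502) = 2

Interpretation: for a small percentage change in X, the percentage change in Y is approximately 2.00 times as large.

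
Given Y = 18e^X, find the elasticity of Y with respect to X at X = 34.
Elasticity = 34

Elasticity = (dY/dX) · (X/Y)

dY/dX = 18·e^X
At X = 34: dY/dX = 18·e^34, Y = 18·e^34

Elasticity = (18·e^34) · (34 / (18·e^34)) = 34

Interpretation: for a small percentage change in X, the percentage change in Y is approximately 34.00 times as large.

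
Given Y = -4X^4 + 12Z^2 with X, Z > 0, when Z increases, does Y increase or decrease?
Y increases

Taking the partial derivative:
∂Y/∂Z = 24Z

∂Y/∂Z = 24Z > 0 (assuming positive values)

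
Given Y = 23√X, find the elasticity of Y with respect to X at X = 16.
Elasticity = 1/2

Elasticity = (dY/dX) · (X/Y)

dY/dX = 23/(2·√X)
At X = 16: dY/dX = 23/8, Y = 92

Elasticity = (23/8) · (16 / 92) = 1/2

Interpretation: for a small percentage change in X, the percentage change in Y is approximately 0.50 times as large.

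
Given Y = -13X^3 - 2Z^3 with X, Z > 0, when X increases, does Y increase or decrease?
Y decreases

Taking the partial derivative:
∂Y/∂X = -39X^2

∂Y/∂X = -39X^2 < 0 (assuming positive values)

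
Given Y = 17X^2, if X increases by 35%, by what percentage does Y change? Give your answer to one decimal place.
82.3%

For Y = 17X^2:
If X → X(1 + 0.35)
Then Y → Y · (1 + 0.35)^2
     = Y · 1.8225

Percentage change = ((1 + 0.35)^2 − 1) × 100% ≈ 82.3%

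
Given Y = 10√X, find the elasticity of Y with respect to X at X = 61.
Elasticity = 1/2

Elasticity = (dY/dX) · (X/Y)

dY/dX = 5/√X
At X = 61: dY/dX = 5·√61/61, Y = 10·√61

Elasticity = (5·√61/61) · (61 / (10·√61)) = 1/2

Interpretation: for a small percentage change in X, the percentage change in Y is approximately 0.50 times as large.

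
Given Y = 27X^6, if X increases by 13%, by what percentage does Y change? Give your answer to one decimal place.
108.2%

For Y = 27X^6:
If X → X(1 + 0.13)
Then Y → Y · (1 + 0.13)^6
     ≈ Y · 2.0820

Percentage change = ((1 + 0.13)^6 − 1) × 100% ≈ 108.2%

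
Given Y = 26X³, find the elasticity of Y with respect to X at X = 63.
Elasticity = 3

Elasticity = (dY/dX) · (X/Y)

dY/dX = 78·X²
At X = 63: dY/dX = 309582, Y = 6501222

Elasticity = 309582 · (63 / 6501222) = 3

Interpretation: for a small percentage change in X, the percentage change in Y is approximately 3.00 times as large.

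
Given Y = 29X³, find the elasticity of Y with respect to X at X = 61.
Elasticity = 3

Elasticity = (dY/dX) · (X/Y)

dY/dX = 87·X²
At X = 61: dY/dX = 323727, Y = 6582449

Elasticity = 323727 · (61 / 6582449) = 3

Interpretation: for a small percentage change in X, the percentage change in Y is approximately 3.00 times as large.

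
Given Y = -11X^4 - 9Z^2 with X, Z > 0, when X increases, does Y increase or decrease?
Y decreases

Taking the partial derivative:
∂Y/∂X = -44X^3

∂Y/∂X = -44X^3 < 0 (assuming positive values)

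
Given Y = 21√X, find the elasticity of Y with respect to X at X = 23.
Elasticity = 1/2

Elasticity = (dY/dX) · (X/Y)

dY/dX = 21/(2·√X)
At X = 23: dY/dX = 21·√23/46, Y = 21·√23

Elasticity = (21·√23/46) · (23 / (21·√23)) = 1/2

Interpretation: for a small percentage change in X, the percentage change in Y is approximately 0.50 times as large.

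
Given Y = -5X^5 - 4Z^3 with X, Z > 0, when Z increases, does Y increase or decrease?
Y decreases

Taking the partial derivative:
∂Y/∂Z = -12Z^2

∂Y/∂Z = -12Z^2 < 0 (assuming positive values)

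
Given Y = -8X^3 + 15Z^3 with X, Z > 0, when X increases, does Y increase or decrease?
Y decreases

Taking the partial derivative:
∂Y/∂X = -24X^2

∂Y/∂X = -24X^2 < 0 (assuming positive values)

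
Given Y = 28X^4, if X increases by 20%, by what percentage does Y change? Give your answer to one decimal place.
107.4%

For Y = 28X^4:
If X → X(1 + 0.2)
Then Y → Y · (1 + 0.2)^4
     = Y · 2.0736

Percentage change = ((1 + 0.2)^4 − 1) × 100% ≈ 107.4%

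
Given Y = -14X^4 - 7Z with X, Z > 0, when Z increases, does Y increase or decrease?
Y decreases

Taking the partial derivative:
∂Y/∂Z = -7

∂Y/∂Z = -7 < 0 (assuming positive values)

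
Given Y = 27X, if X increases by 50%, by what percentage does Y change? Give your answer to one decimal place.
50.0%

For Y = 27X:
If X → X(1 + 0.5)
Then Y → Y · (1 + 0.5)^1
     = Y · 1.5000

Percentage change = ((1 + 0.5)^1 − 1) × 100% = 50.0%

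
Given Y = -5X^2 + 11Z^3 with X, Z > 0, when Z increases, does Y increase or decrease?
Y increases

Taking the partial derivative:
∂Y/∂Z = 33Z^2

∂Y/∂Z = 33Z^2 > 0 (assuming positive values)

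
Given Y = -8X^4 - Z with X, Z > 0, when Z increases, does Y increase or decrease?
Y decreases

Taking the partial derivative:
∂Y/∂Z = -1

∂Y/∂Z = -1 < 0 (assuming positive values)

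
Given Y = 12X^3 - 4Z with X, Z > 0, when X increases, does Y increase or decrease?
Y increases

Taking the partial derivative:
∂Y/∂X = 36X^2

∂Y/∂X = 36X^2 > 0 (assuming positive values)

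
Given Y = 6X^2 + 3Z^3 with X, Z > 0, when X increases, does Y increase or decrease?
Y increases

Taking the partial derivative:
∂Y/∂X = 12X

∂Y/∂X = 12X > 0 (assuming positive values)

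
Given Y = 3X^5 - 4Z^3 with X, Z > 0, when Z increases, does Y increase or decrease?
Y decreases

Taking the partial derivative:
∂Y/∂Z = -12Z^2

∂Y/∂Z = -12Z^2 < 0 (assuming positive values)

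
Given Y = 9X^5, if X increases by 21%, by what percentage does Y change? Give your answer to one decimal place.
159.4%

For Y = 9X^5:
If X → X(1 + 0.21)
Then Y → Y · (1 + 0.21)^5
     ≈ Y · 2.5937

Percentage change = ((1 + 0.21)^5 − 1) × 100% ≈ 159.4%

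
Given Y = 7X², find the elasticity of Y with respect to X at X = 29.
Elasticity = 2

Elasticity = (dY/dX) · (X/Y)

dY/dX = 14·X
At X = 29: dY/dX = 406, Y = 5887

Elasticity = 406 · (29 / 5887) = 2

Interpretation: for a small percentage change in X, the percentage change in Y is approximately 2.00 times as large.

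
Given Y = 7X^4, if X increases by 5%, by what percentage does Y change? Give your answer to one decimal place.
21.6%

For Y = 7X^4:
If X → X(1 + 0.05)
Then Y → Y · (1 + 0.05)^4
     ≈ Y · 1.2155

Percentage change = ((1 + 0.05)^4 − 1) × 100% ≈ 21.6%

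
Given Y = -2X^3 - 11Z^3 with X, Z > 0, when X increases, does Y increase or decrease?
Y decreases

Taking the partial derivative:
∂Y/∂X = -6X^2

∂Y/∂X = -6X^2 < 0 (assuming positive values)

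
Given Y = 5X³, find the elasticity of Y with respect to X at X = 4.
Elasticity = 3

Elasticity = (dY/dX) · (X/Y)

dY/dX = 15·X²
At X = 4: dY/dX = 240, Y = 320

Elasticity = 240 · (4 / 320) = 3

Interpretation: for a small percentage change in X, the percentage change in Y is approximately 3.00 times as large.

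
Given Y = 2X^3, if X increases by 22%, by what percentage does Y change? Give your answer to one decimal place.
81.6%

For Y = 2X^3:
If X → X(1 + 0.22)
Then Y → Y · (1 + 0.22)^3
     ≈ Y · 1.8158

Percentage change = ((1 + 0.22)^3 − 1) × 100% ≈ 81.6%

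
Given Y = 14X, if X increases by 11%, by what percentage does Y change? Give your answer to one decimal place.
11.0%

For Y = 14X:
If X → X(1 + 0.11)
Then Y → Y · (1 + 0.11)^1
     = Y · 1.1100

Percentage change = ((1 + 0.11)^1 − 1) × 100% = 11.0%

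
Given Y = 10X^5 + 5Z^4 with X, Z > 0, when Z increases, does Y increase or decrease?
Y increases

Taking the partial derivative:
∂Y/∂Z = 20Z^3

∂Y/∂Z = 20Z^3 > 0 (assuming positive values)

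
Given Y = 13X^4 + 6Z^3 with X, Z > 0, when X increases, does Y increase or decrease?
Y increases

Taking the partial derivative:
∂Y/∂X = 52X^3

∂Y/∂X = 52X^3 > 0 (assuming positive values)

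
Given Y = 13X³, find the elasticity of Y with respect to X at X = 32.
Elasticity = 3

Elasticity = (dY/dX) · (X/Y)

dY/dX = 39·X²
At X = 32: dY/dX = 39936, Y = 425984

Elasticity = 39936 · (32 / 425984) = 3

Interpretation: for a small percentage change in X, the percentage change in Y is approximately 3.00 times as large.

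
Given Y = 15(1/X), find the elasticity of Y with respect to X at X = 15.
Elasticity = -1

Elasticity = (dY/dX) · (X/Y)

dY/dX = -15/X²
At X = 15: dY/dX = -1/15, Y = 1

Elasticity = (-1/15) · (15 / 1) = -1

Interpretation: for a small percentage change in X, the percentage change in Y is approximately -1.00 times as large.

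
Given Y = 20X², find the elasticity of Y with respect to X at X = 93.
Elasticity = 2

Elasticity = (dY/dX) · (X/Y)

dY/dX = 40·X
At X = 93: dY/dX = 3720, Y = 172980

Elasticity = 3720 · (93 / 172980) = 2

Interpretation: for a small percentage change in X, the percentage change in Y is approximately 2.00 times as large.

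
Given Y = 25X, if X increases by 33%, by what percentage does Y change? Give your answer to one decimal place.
33.0%

For Y = 25X:
If X → X(1 + 0.33)
Then Y → Y · (1 + 0.33)^1
     = Y · 1.3300

Percentage change = ((1 + 0.33)^1 − 1) × 100% = 33.0%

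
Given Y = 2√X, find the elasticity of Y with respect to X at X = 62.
Elasticity = 1/2

Elasticity = (dY/dX) · (X/Y)

dY/dX = 1/√X
At X = 62: dY/dX = √62/62, Y = 2·√62

Elasticity = (√62/62) · (62 / (2·√62)) = 1/2

Interpretation: for a small percentage change in X, the percentage change in Y is approximately 0.50 times as large.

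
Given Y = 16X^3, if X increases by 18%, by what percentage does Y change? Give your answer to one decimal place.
64.3%

For Y = 16X^3:
If X → X(1 + 0.18)
Then Y → Y · (1 + 0.18)^3
     ≈ Y · 1.6430

Percentage change = ((1 + 0.18)^3 − 1) × 100% ≈ 64.3%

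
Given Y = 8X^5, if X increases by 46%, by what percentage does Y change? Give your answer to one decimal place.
563.4%

For Y = 8X^5:
If X → X(1 + 0.46)
Then Y → Y · (1 + 0.46)^5
     ≈ Y · 6.6338

Percentage change = ((1 + 0.46)^5 − 1) × 100% ≈ 563.4%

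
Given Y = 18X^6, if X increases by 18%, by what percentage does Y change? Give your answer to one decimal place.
170.0%

For Y = 18X^6:
If X → X(1 + 0.18)
Then Y → Y · (1 + 0.18)^6
     ≈ Y · 2.6996

Percentage change = ((1 + 0.18)^6 − 1) × 100% ≈ 170.0%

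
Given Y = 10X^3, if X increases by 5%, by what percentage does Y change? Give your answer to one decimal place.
15.8%

For Y = 10X^3:
If X → X(1 + 0.05)
Then Y → Y · (1 + 0.05)^3
     ≈ Y · 1.1576

Percentage change = ((1 + 0.05)^3 − 1) × 100% ≈ 15.8%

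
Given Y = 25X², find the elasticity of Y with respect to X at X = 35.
Elasticity = 2

Elasticity = (dY/dX) · (X/Y)

dY/dX = 50·X
At X = 35: dY/dX = 1750, Y = 30625

Elasticity = 1750 · (35 / 30625) = 2

Interpretation: for a small percentage change in X, the percentage change in Y is approximately 2.00 times as large.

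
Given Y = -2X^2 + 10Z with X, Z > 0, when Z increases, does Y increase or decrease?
Y increases

Taking the partial derivative:
∂Y/∂Z = 10

∂Y/∂Z = 10 > 0 (assuming positive values)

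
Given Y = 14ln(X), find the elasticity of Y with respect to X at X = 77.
Elasticity = 1/ln(77) ≈ 0.2302

Elasticity = (dY/dX) · (X/Y)

dY/dX = 14/X
At X = 77: dY/dX = 2/11, Y = 14·ln(77)

Elasticity = (2/11) · (77 / (14·ln(77))) = 1/ln(77) ≈ 0.2302

Interpretation: for a small percentage change in X, the percentage change in Y is approximately 0.23 times as large.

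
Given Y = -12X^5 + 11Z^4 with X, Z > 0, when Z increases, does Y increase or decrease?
Y increases

Taking the partial derivative:
∂Y/∂Z = 44Z^3

∂Y/∂Z = 44Z^3 > 0 (assuming positive values)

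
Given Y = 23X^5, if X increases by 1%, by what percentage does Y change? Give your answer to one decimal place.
5.1%

For Y = 23X^5:
If X → X(1 + 0.01)
Then Y → Y · (1 + 0.01)^5
     ≈ Y · 1.0510

Percentage change = ((1 + 0.01)^5 − 1) × 100% ≈ 5.1%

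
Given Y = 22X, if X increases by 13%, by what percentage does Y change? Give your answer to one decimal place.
13.0%

For Y = 22X:
If X → X(1 + 0.13)
Then Y → Y · (1 + 0.13)^1
     = Y · 1.1300

Percentage change = ((1 + 0.13)^1 − 1) × 100% = 13.0%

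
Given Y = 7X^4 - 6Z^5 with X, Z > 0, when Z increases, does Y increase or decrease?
Y decreases

Taking the partial derivative:
∂Y/∂Z = -30Z^4

∂Y/∂Z = -30Z^4 < 0 (assuming positive values)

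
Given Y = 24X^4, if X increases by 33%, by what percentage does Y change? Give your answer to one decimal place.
212.9%

For Y = 24X^4:
If X → X(1 + 0.33)
Then Y → Y · (1 + 0.33)^4
     ≈ Y · 3.1290

Percentage change = ((1 + 0.33)^4 − 1) × 100% ≈ 212.9%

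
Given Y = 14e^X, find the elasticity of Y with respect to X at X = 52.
Elasticity = 52

Elasticity = (dY/dX) · (X/Y)

dY/dX = 14·e^X
At X = 52: dY/dX = 14·e^52, Y = 14·e^52

Elasticity = (14·e^52) · (52 / (14·e^52)) = 52

Interpretation: for a small percentage change in X, the percentage change in Y is approximately 52.00 times as large.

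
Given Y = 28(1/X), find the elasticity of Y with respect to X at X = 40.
Elasticity = -1

Elasticity = (dY/dX) · (X/Y)

dY/dX = -28/X²
At X = 40: dY/dX = -7/400, Y = 7/10

Elasticity = (-7/400) · (40 / (7/10)) = -1

Interpretation: for a small percentage change in X, the percentage change in Y is approximately -1.00 times as large.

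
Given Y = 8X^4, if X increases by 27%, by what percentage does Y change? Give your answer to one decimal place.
160.1%

For Y = 8X^4:
If X → X(1 + 0.27)
Then Y → Y · (1 + 0.27)^4
     ≈ Y · 2.6014

Percentage change = ((1 + 0.27)^4 − 1) × 100% ≈ 160.1%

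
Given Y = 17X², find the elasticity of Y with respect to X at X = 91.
Elasticity = 2

Elasticity = (dY/dX) · (X/Y)

dY/dX = 34·X
At X = 91: dY/dX = 3094, Y = 140777

Elasticity = 3094 · (91 / 140777) = 2

Interpretation: for a small percentage change in X, the percentage change in Y is approximately 2.00 times as large.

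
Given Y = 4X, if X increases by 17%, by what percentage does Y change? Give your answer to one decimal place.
17.0%

For Y = 4X:
If X → X(1 + 0.17)
Then Y → Y · (1 + 0.17)^1
     = Y · 1.1700

Percentage change = ((1 + 0.17)^1 − 1) × 100% = 17.0%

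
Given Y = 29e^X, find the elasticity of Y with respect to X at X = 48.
Elasticity = 48

Elasticity = (dY/dX) · (X/Y)

dY/dX = 29·e^X
At X = 48: dY/dX = 29·e^48, Y = 29·e^48

Elasticity = (29·e^48) · (48 / (29·e^48)) = 48

Interpretation: for a small percentage change in X, the percentage change in Y is approximately 48.00 times as large.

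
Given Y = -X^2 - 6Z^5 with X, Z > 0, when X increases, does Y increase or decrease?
Y decreases

Taking the partial derivative:
∂Y/∂X = -2X

∂Y/∂X = -2X < 0 (assuming positive values)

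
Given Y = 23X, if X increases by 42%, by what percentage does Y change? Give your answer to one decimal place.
42.0%

For Y = 23X:
If X → X(1 + 0.42)
Then Y → Y · (1 + 0.42)^1
     = Y · 1.4200

Percentage change = ((1 + 0.42)^1 − 1) × 100% = 42.0%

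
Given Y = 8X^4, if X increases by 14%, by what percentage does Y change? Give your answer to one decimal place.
68.9%

For Y = 8X^4:
If X → X(1 + 0.14)
Then Y → Y · (1 + 0.14)^4
     ≈ Y · 1.6890

Percentage change = ((1 + 0.14)^4 − 1) × 100% ≈ 68.9%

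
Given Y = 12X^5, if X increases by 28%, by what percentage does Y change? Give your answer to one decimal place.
243.6%

For Y = 12X^5:
If X → X(1 + 0.28)
Then Y → Y · (1 + 0.28)^5
     ≈ Y · 3.4360

Percentage change = ((1 + 0.28)^5 − 1) × 100% ≈ 243.6%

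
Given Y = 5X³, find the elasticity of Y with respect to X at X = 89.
Elasticity = 3

Elasticity = (dY/dX) · (X/Y)

dY/dX = 15·X²
At X = 89: dY/dX = 118815, Y = 3524845

Elasticity = 118815 · (89 / 3524845) = 3

Interpretation: for a small percentage change in X, the percentage change in Y is approximately 3.00 times as large.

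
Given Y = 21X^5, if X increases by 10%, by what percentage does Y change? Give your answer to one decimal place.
61.1%

For Y = 21X^5:
If X → X(1 + 0.1)
Then Y → Y · (1 + 0.1)^5
     ≈ Y · 1.6105

Percentage change = ((1 + 0.1)^5 − 1) × 100% ≈ 61.1%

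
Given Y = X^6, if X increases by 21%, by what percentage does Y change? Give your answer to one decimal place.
213.8%

For Y = X^6:
If X → X(1 + 0.21)
Then Y → Y · (1 + 0.21)^6
     ≈ Y · 3.1384

Percentage change = ((1 + 0.21)^6 − 1) × 100% ≈ 213.8%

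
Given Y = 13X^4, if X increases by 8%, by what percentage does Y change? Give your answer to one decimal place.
36.0%

For Y = 13X^4:
If X → X(1 + 0.08)
Then Y → Y · (1 + 0.08)^4
     ≈ Y · 1.3605

Percentage change = ((1 + 0.08)^4 − 1) × 100% ≈ 36.0%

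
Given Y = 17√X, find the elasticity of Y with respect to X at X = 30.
Elasticity = 1/2

Elasticity = (dY/dX) · (X/Y)

dY/dX = 17/(2·√X)
At X = 30: dY/dX = 17·√30/60, Y = 17·√30

Elasticity = (17·√30/60) · (30 / (17·√30)) = 1/2

Interpretation: for a small percentage change in X, the percentage change in Y is approximately 0.50 times as large.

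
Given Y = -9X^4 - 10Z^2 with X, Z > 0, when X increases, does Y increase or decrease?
Y decreases

Taking the partial derivative:
∂Y/∂X = -36X^3

∂Y/∂X = -36X^3 < 0 (assuming positive values)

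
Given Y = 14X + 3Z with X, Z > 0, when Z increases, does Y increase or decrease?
Y increases

Taking the partial derivative:
∂Y/∂Z = 3

∂Y/∂Z = 3 > 0 (assuming positive values)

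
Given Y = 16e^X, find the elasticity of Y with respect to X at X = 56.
Elasticity = 56

Elasticity = (dY/dX) · (X/Y)

dY/dX = 16·e^X
At X = 56: dY/dX = 16·e^56, Y = 16·e^56

Elasticity = (16·e^56) · (56 / (16·e^56)) = 56

Interpretation: for a small percentage change in X, the percentage change in Y is approximately 56.00 times as large.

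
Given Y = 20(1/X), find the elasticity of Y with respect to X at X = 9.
Elasticity = -1

Elasticity = (dY/dX) · (X/Y)

dY/dX = -20/X²
At X = 9: dY/dX = -20/81, Y = 20/9

Elasticity = (-20/81) · (9 / (20/9)) = -1

Interpretation: for a small percentage change in X, the percentage change in Y is approximately -1.00 times as large.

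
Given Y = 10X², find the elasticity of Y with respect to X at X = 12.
Elasticity = 2

Elasticity = (dY/dX) · (X/Y)

dY/dX = 20·X
At X = 12: dY/dX = 240, Y = 1440

Elasticity = 240 · (12 / 1440) = 2

Interpretation: for a small percentage change in X, the percentage change in Y is approximately 2.00 times as large.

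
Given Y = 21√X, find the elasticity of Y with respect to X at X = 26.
Elasticity = 1/2

Elasticity = (dY/dX) · (X/Y)

dY/dX = 21/(2·√X)
At X = 26: dY/dX = 21·√26/52, Y = 21·√26

Elasticity = (21·√26/52) · (26 / (21·√26)) = 1/2

Interpretation: for a small percentage change in X, the percentage change in Y is approximately 0.50 times as large.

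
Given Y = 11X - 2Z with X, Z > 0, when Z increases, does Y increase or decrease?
Y decreases

Taking the partial derivative:
∂Y/∂Z = -2

∂Y/∂Z = -2 < 0 (assuming positive values)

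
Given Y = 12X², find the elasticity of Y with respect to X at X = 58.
Elasticity = 2

Elasticity = (dY/dX) · (X/Y)

dY/dX = 24·X
At X = 58: dY/dX = 1392, Y = 40368

Elasticity = 1392 · (58 / 40368) = 2

Interpretation: for a small percentage change in X, the percentage change in Y is approximately 2.00 times as large.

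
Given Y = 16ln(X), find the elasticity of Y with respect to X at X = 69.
Elasticity = 1/ln(69) ≈ 0.2362

Elasticity = (dY/dX) · (X/Y)

dY/dX = 16/X
At X = 69: dY/dX = 16/69, Y = 16·ln(69)

Elasticity = (16/69) · (69 / (16·ln(69))) = 1/ln(69) ≈ 0.2362

Interpretation: for a small percentage change in X, the percentage change in Y is approximately 0.24 times as large.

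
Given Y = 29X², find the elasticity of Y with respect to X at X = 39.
Elasticity = 2

Elasticity = (dY/dX) · (X/Y)

dY/dX = 58·X
At X = 39: dY/dX = 2262, Y = 44109

Elasticity = 2262 · (39 / 44109) = 2

Interpretation: for a small percentage change in X, the percentage change in Y is approximately 2.00 times as large.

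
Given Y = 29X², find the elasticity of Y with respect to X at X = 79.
Elasticity = 2

Elasticity = (dY/dX) · (X/Y)

dY/dX = 58·X
At X = 79: dY/dX = 4582, Y = 180989

Elasticity = 4582 · (79 / 180989) = 2

Interpretation: for a small percentage change in X, the percentage change in Y is approximately 2.00 times as large.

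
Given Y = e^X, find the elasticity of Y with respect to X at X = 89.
Elasticity = 89

Elasticity = (dY/dX) · (X/Y)

dY/dX = e^X
At X = 89: dY/dX = e^89, Y = e^89

Elasticity = (e^89) · (89 / (e^89)) = 89

Interpretation: for a small percentage change in X, the percentage change in Y is approximately 89.00 times as large.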